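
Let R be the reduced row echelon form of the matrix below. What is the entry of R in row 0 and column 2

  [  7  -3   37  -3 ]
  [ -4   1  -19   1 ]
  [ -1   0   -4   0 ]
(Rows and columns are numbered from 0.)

Multiply R1 by 1/7.
  [  1  -3/7  37/7  -3/7 ]
  [ -4     1   -19     1 ]
  [ -1     0    -4     0 ]
Add 4 times R1 to R2.
  [  1  -3/7  37/7  -3/7 ]
  [  0  -5/7  15/7  -5/7 ]
  [ -1     0    -4     0 ]
Add R1 to R3.
  [ 1  -3/7  37/7  -3/7 ]
  [ 0  -5/7  15/7  -5/7 ]
  [ 0  -3/7   9/7  -3/7 ]
Multiply R2 by -7/5.
  [ 1  -3/7  37/7  -3/7 ]
  [ 0     1    -3     1 ]
  [ 0  -3/7   9/7  -3/7 ]
Add 3/7 times R2 to R3.
  [ 1  -3/7  37/7  -3/7 ]
  [ 0     1    -3     1 ]
  [ 0     0     0     0 ]
Add 3/7 times R2 to R1.
  [ 1  0   4  0 ]
  [ 0  1  -3  1 ]
  [ 0  0   0  0 ]

4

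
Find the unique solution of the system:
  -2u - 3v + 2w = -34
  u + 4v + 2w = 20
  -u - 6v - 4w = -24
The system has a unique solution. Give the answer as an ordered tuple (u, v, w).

Form the augmented matrix and row-reduce:
  [ -2  -3   2  |  -34 ]
  [  1   4   2  |   20 ]
  [ -1  -6  -4  |  -24 ]
ρ1 ← -1/2·ρ1
  [  1  3/2  -1  |   17 ]
  [  1    4   2  |   20 ]
  [ -1   -6  -4  |  -24 ]
ρ2 ← ρ2 − ρ1
  [  1  3/2  -1  |   17 ]
  [  0  5/2   3  |    3 ]
  [ -1   -6  -4  |  -24 ]
ρ3 ← ρ3 + ρ1
  [ 1   3/2  -1  |  17 ]
  [ 0   5/2   3  |   3 ]
  [ 0  -9/2  -5  |  -7 ]
ρ2 ← 2/5·ρ2
  [ 1   3/2   -1  |   17 ]
  [ 0     1  6/5  |  6/5 ]
  [ 0  -9/2   -5  |   -7 ]
ρ3 ← ρ3 + 9/2·ρ2
  [ 1  3/2   -1  |    17 ]
  [ 0    1  6/5  |   6/5 ]
  [ 0    0  2/5  |  -8/5 ]
ρ3 ← 5/2·ρ3
  [ 1  3/2   -1  |   17 ]
  [ 0    1  6/5  |  6/5 ]
  [ 0    0    1  |   -4 ]
ρ2 ← ρ2 − 6/5·ρ3
  [ 1  3/2  -1  |  17 ]
  [ 0    1   0  |   6 ]
  [ 0    0   1  |  -4 ]
ρ1 ← ρ1 + ρ3
  [ 1  3/2  0  |  13 ]
  [ 0    1  0  |   6 ]
  [ 0    0  1  |  -4 ]
ρ1 ← ρ1 − 3/2·ρ2
  [ 1  0  0  |   4 ]
  [ 0  1  0  |   6 ]
  [ 0  0  1  |  -4 ]
Reading off the last column: u = 4, v = 6, w = -4.

(4, 6, -4)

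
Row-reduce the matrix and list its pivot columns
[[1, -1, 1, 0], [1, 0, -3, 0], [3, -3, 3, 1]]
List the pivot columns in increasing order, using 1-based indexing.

1, 2, 4

R2 := R2 − R1
  [ 1  -1   1  0 ]
  [ 0   1  -4  0 ]
  [ 3  -3   3  1 ]
R3 := R3 − 3·R1
  [ 1  -1   1  0 ]
  [ 0   1  -4  0 ]
  [ 0   0   0  1 ]
R1 := R1 + R2
  [ 1  0  -3  0 ]
  [ 0  1  -4  0 ]
  [ 0  0   0  1 ]
Pivot columns are the columns containing a leading 1.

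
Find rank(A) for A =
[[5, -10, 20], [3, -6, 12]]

rank = 1

r1 := 1/5·r1
  [ 1  -2   4 ]
  [ 3  -6  12 ]
r2 := r2 − 3·r1
  [ 1  -2  4 ]
  [ 0   0  0 ]
The reduced form has 1 nonzero row.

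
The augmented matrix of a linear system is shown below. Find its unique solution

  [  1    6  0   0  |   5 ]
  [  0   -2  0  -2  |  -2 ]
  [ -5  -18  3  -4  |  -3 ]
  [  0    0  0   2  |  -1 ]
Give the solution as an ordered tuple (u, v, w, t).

(-4, 3/2, 2/3, -1/2)

r3 → r3 + 5·r1
  [ 1   6  0   0  |   5 ]
  [ 0  -2  0  -2  |  -2 ]
  [ 0  12  3  -4  |  22 ]
  [ 0   0  0   2  |  -1 ]
r2 → -1/2·r2
  [ 1   6  0   0  |   5 ]
  [ 0   1  0   1  |   1 ]
  [ 0  12  3  -4  |  22 ]
  [ 0   0  0   2  |  -1 ]
r3 → r3 − 12·r2
  [ 1  6  0    0  |   5 ]
  [ 0  1  0    1  |   1 ]
  [ 0  0  3  -16  |  10 ]
  [ 0  0  0    2  |  -1 ]
r3 → 1/3·r3
  [ 1  6  0      0  |     5 ]
  [ 0  1  0      1  |     1 ]
  [ 0  0  1  -16/3  |  10/3 ]
  [ 0  0  0      2  |    -1 ]
r4 → 1/2·r4
  [ 1  6  0      0  |     5 ]
  [ 0  1  0      1  |     1 ]
  [ 0  0  1  -16/3  |  10/3 ]
  [ 0  0  0      1  |  -1/2 ]
r3 → r3 + 16/3·r4
  [ 1  6  0  0  |     5 ]
  [ 0  1  0  1  |     1 ]
  [ 0  0  1  0  |   2/3 ]
  [ 0  0  0  1  |  -1/2 ]
r2 → r2 − r4
  [ 1  6  0  0  |     5 ]
  [ 0  1  0  0  |   3/2 ]
  [ 0  0  1  0  |   2/3 ]
  [ 0  0  0  1  |  -1/2 ]
r1 → r1 − 6·r2
  [ 1  0  0  0  |    -4 ]
  [ 0  1  0  0  |   3/2 ]
  [ 0  0  1  0  |   2/3 ]
  [ 0  0  0  1  |  -1/2 ]
Reading off the last column: u = -4, v = 3/2, w = 2/3, t = -1/2.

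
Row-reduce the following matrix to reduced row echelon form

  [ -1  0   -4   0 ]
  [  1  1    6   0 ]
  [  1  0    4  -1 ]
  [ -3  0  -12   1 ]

[[1, 0, 4, 0], [0, 1, 2, 0], [0, 0, 0, 1], [0, 0, 0, 0]]

ρ1 := -1·ρ1
  [  1  0    4   0 ]
  [  1  1    6   0 ]
  [  1  0    4  -1 ]
  [ -3  0  -12   1 ]
ρ2 := ρ2 − ρ1
  [  1  0    4   0 ]
  [  0  1    2   0 ]
  [  1  0    4  -1 ]
  [ -3  0  -12   1 ]
ρ3 := ρ3 − ρ1
  [  1  0    4   0 ]
  [  0  1    2   0 ]
  [  0  0    0  -1 ]
  [ -3  0  -12   1 ]
ρ4 := ρ4 + 3·ρ1
  [ 1  0  4   0 ]
  [ 0  1  2   0 ]
  [ 0  0  0  -1 ]
  [ 0  0  0   1 ]
ρ3 := -1·ρ3
  [ 1  0  4  0 ]
  [ 0  1  2  0 ]
  [ 0  0  0  1 ]
  [ 0  0  0  1 ]
ρ4 := ρ4 − ρ3
  [ 1  0  4  0 ]
  [ 0  1  2  0 ]
  [ 0  0  0  1 ]
  [ 0  0  0  0 ]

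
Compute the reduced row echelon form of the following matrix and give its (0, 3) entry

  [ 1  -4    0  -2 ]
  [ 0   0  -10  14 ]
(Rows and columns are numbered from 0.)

-2

r2 -> -1/10·r2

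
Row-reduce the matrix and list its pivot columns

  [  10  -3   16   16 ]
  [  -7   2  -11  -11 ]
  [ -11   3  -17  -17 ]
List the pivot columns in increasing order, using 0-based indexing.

0, 1

ρ1 -> 1/10·ρ1
  [   1  -3/10  8/5  8/5 ]
  [  -7      2  -11  -11 ]
  [ -11      3  -17  -17 ]
ρ2 -> ρ2 + 7·ρ1
  [   1  -3/10  8/5  8/5 ]
  [   0  -1/10  1/5  1/5 ]
  [ -11      3  -17  -17 ]
ρ3 -> ρ3 + 11·ρ1
  [ 1  -3/10  8/5  8/5 ]
  [ 0  -1/10  1/5  1/5 ]
  [ 0  -3/10  3/5  3/5 ]
ρ2 -> -10·ρ2
  [ 1  -3/10  8/5  8/5 ]
  [ 0      1   -2   -2 ]
  [ 0  -3/10  3/5  3/5 ]
ρ3 -> ρ3 + 3/10·ρ2
  [ 1  -3/10  8/5  8/5 ]
  [ 0      1   -2   -2 ]
  [ 0      0    0    0 ]
ρ1 -> ρ1 + 3/10·ρ2
  [ 1  0   1   1 ]
  [ 0  1  -2  -2 ]
  [ 0  0   0   0 ]
Pivot columns are the columns containing a leading 1.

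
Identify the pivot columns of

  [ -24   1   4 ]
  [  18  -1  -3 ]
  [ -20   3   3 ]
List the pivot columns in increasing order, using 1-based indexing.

R1 ← -1/24·R1
R2 ← R2 − 18·R1
R3 ← R3 + 20·R1
R2 ← -4·R2
R3 ← R3 − 13/6·R2
R3 ← -3·R3
R1 ← R1 + 1/6·R3
R1 ← R1 + 1/24·R2
Pivot columns are the columns containing a leading 1.

1, 2, 3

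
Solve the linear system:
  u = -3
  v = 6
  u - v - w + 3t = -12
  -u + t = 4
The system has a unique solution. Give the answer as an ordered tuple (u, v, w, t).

(-3, 6, 6, 1)

Form the augmented matrix and row-reduce:
  [  1   0   0  0  |   -3 ]
  [  0   1   0  0  |    6 ]
  [  1  -1  -1  3  |  -12 ]
  [ -1   0   0  1  |    4 ]
r3 := r3 − r1
  [  1   0   0  0  |  -3 ]
  [  0   1   0  0  |   6 ]
  [  0  -1  -1  3  |  -9 ]
  [ -1   0   0  1  |   4 ]
r4 := r4 + r1
  [ 1   0   0  0  |  -3 ]
  [ 0   1   0  0  |   6 ]
  [ 0  -1  -1  3  |  -9 ]
  [ 0   0   0  1  |   1 ]
r3 := r3 + r2
  [ 1  0   0  0  |  -3 ]
  [ 0  1   0  0  |   6 ]
  [ 0  0  -1  3  |  -3 ]
  [ 0  0   0  1  |   1 ]
r3 := -1·r3
  [ 1  0  0   0  |  -3 ]
  [ 0  1  0   0  |   6 ]
  [ 0  0  1  -3  |   3 ]
  [ 0  0  0   1  |   1 ]
r3 := r3 + 3·r4
  [ 1  0  0  0  |  -3 ]
  [ 0  1  0  0  |   6 ]
  [ 0  0  1  0  |   6 ]
  [ 0  0  0  1  |   1 ]
Reading off the last column: u = -3, v = 6, w = 6, t = 1.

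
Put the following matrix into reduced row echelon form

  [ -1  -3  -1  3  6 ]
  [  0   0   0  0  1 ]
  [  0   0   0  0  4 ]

R1 ← -1·R1
  [ 1  3  1  -3  -6 ]
  [ 0  0  0   0   1 ]
  [ 0  0  0   0   4 ]
R3 ← R3 − 4·R2
  [ 1  3  1  -3  -6 ]
  [ 0  0  0   0   1 ]
  [ 0  0  0   0   0 ]
R1 ← R1 + 6·R2
  [ 1  3  1  -3  0 ]
  [ 0  0  0   0  1 ]
  [ 0  0  0   0  0 ]

[[1, 3, 1, -3, 0], [0, 0, 0, 0, 1], [0, 0, 0, 0, 0]]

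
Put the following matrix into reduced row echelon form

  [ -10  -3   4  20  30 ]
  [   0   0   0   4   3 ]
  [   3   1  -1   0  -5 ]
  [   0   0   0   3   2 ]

[[1, 0, -1, 0, 0], [0, 1, 2, 0, 0], [0, 0, 0, 1, 0], [0, 0, 0, 0, 1]]

R1 → -1/10·R1
R3 → R3 − 3·R1
R2 <=> R3
R2 → 10·R2
R3 → 1/4·R3
R4 → R4 − 3·R3
R4 → -4·R4
R3 → R3 − 3/4·R4
R2 → R2 − 40·R4
R1 → R1 + 3·R4
R2 → R2 − 60·R3
R1 → R1 + 2·R3
R1 → R1 − 3/10·R2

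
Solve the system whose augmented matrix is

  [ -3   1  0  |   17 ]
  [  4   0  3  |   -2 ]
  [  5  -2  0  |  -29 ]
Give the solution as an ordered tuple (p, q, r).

ρ1 ← -1/3·ρ1
  [ 1  -1/3  0  |  -17/3 ]
  [ 4     0  3  |     -2 ]
  [ 5    -2  0  |    -29 ]
ρ2 ← ρ2 − 4·ρ1
  [ 1  -1/3  0  |  -17/3 ]
  [ 0   4/3  3  |   62/3 ]
  [ 5    -2  0  |    -29 ]
ρ3 ← ρ3 − 5·ρ1
  [ 1  -1/3  0  |  -17/3 ]
  [ 0   4/3  3  |   62/3 ]
  [ 0  -1/3  0  |   -2/3 ]
ρ2 ← 3/4·ρ2
  [ 1  -1/3    0  |  -17/3 ]
  [ 0     1  9/4  |   31/2 ]
  [ 0  -1/3    0  |   -2/3 ]
ρ3 ← ρ3 + 1/3·ρ2
  [ 1  -1/3    0  |  -17/3 ]
  [ 0     1  9/4  |   31/2 ]
  [ 0     0  3/4  |    9/2 ]
ρ3 ← 4/3·ρ3
  [ 1  -1/3    0  |  -17/3 ]
  [ 0     1  9/4  |   31/2 ]
  [ 0     0    1  |      6 ]
ρ2 ← ρ2 − 9/4·ρ3
  [ 1  -1/3  0  |  -17/3 ]
  [ 0     1  0  |      2 ]
  [ 0     0  1  |      6 ]
ρ1 ← ρ1 + 1/3·ρ2
  [ 1  0  0  |  -5 ]
  [ 0  1  0  |   2 ]
  [ 0  0  1  |   6 ]
Reading off the last column: p = -5, q = 2, r = 6.

(-5, 2, 6)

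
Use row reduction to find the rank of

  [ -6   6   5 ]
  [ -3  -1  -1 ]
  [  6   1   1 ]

rank = 3

ρ1 ← -1/6·ρ1
  [  1  -1  -5/6 ]
  [ -3  -1    -1 ]
  [  6   1     1 ]
ρ2 ← ρ2 + 3·ρ1
  [ 1  -1  -5/6 ]
  [ 0  -4  -7/2 ]
  [ 6   1     1 ]
ρ3 ← ρ3 − 6·ρ1
  [ 1  -1  -5/6 ]
  [ 0  -4  -7/2 ]
  [ 0   7     6 ]
ρ2 ← -1/4·ρ2
  [ 1  -1  -5/6 ]
  [ 0   1   7/8 ]
  [ 0   7     6 ]
ρ3 ← ρ3 − 7·ρ2
  [ 1  -1  -5/6 ]
  [ 0   1   7/8 ]
  [ 0   0  -1/8 ]
ρ3 ← -8·ρ3
  [ 1  -1  -5/6 ]
  [ 0   1   7/8 ]
  [ 0   0     1 ]
ρ2 ← ρ2 − 7/8·ρ3
  [ 1  -1  -5/6 ]
  [ 0   1     0 ]
  [ 0   0     1 ]
ρ1 ← ρ1 + 5/6·ρ3
  [ 1  -1  0 ]
  [ 0   1  0 ]
  [ 0   0  1 ]
ρ1 ← ρ1 + ρ2
  [ 1  0  0 ]
  [ 0  1  0 ]
  [ 0  0  1 ]
The reduced form has 3 nonzero rows.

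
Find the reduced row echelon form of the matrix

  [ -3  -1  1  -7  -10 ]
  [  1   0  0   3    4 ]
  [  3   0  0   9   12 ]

[[1, 0, 0, 3, 4], [0, 1, -1, -2, -2], [0, 0, 0, 0, 0]]

ρ1 := -1/3·ρ1
  [ 1  1/3  -1/3  7/3  10/3 ]
  [ 1    0     0    3     4 ]
  [ 3    0     0    9    12 ]
ρ2 := ρ2 − ρ1
  [ 1   1/3  -1/3  7/3  10/3 ]
  [ 0  -1/3   1/3  2/3   2/3 ]
  [ 3     0     0    9    12 ]
ρ3 := ρ3 − 3·ρ1
  [ 1   1/3  -1/3  7/3  10/3 ]
  [ 0  -1/3   1/3  2/3   2/3 ]
  [ 0    -1     1    2     2 ]
ρ2 := -3·ρ2
  [ 1  1/3  -1/3  7/3  10/3 ]
  [ 0    1    -1   -2    -2 ]
  [ 0   -1     1    2     2 ]
ρ3 := ρ3 + ρ2
  [ 1  1/3  -1/3  7/3  10/3 ]
  [ 0    1    -1   -2    -2 ]
  [ 0    0     0    0     0 ]
ρ1 := ρ1 − 1/3·ρ2
  [ 1  0   0   3   4 ]
  [ 0  1  -1  -2  -2 ]
  [ 0  0   0   0   0 ]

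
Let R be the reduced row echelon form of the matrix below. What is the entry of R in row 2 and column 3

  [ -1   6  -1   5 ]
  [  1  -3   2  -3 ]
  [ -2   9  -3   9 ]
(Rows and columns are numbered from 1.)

1/3

R1 := -1·R1
  [  1  -6   1  -5 ]
  [  1  -3   2  -3 ]
  [ -2   9  -3   9 ]
R2 := R2 − R1
  [  1  -6   1  -5 ]
  [  0   3   1   2 ]
  [ -2   9  -3   9 ]
R3 := R3 + 2·R1
  [ 1  -6   1  -5 ]
  [ 0   3   1   2 ]
  [ 0  -3  -1  -1 ]
R2 := 1/3·R2
  [ 1  -6    1   -5 ]
  [ 0   1  1/3  2/3 ]
  [ 0  -3   -1   -1 ]
R3 := R3 + 3·R2
  [ 1  -6    1   -5 ]
  [ 0   1  1/3  2/3 ]
  [ 0   0    0    1 ]
R2 := R2 − 2/3·R3
  [ 1  -6    1  -5 ]
  [ 0   1  1/3   0 ]
  [ 0   0    0   1 ]
R1 := R1 + 5·R3
  [ 1  -6    1  0 ]
  [ 0   1  1/3  0 ]
  [ 0   0    0  1 ]
R1 := R1 + 6·R2
  [ 1  0    3  0 ]
  [ 0  1  1/3  0 ]
  [ 0  0    0  1 ]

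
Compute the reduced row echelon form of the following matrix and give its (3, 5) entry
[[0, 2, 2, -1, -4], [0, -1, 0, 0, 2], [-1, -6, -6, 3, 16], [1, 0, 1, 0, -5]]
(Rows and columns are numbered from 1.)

-1

ρ1 <-> ρ3
  [ -1  -6  -6   3  16 ]
  [  0  -1   0   0   2 ]
  [  0   2   2  -1  -4 ]
  [  1   0   1   0  -5 ]
ρ1 -> -1·ρ1
  [ 1   6  6  -3  -16 ]
  [ 0  -1  0   0    2 ]
  [ 0   2  2  -1   -4 ]
  [ 1   0  1   0   -5 ]
ρ4 -> ρ4 − ρ1
  [ 1   6   6  -3  -16 ]
  [ 0  -1   0   0    2 ]
  [ 0   2   2  -1   -4 ]
  [ 0  -6  -5   3   11 ]
ρ2 -> -1·ρ2
  [ 1   6   6  -3  -16 ]
  [ 0   1   0   0   -2 ]
  [ 0   2   2  -1   -4 ]
  [ 0  -6  -5   3   11 ]
ρ3 -> ρ3 − 2·ρ2
  [ 1   6   6  -3  -16 ]
  [ 0   1   0   0   -2 ]
  [ 0   0   2  -1    0 ]
  [ 0  -6  -5   3   11 ]
ρ4 -> ρ4 + 6·ρ2
  [ 1  6   6  -3  -16 ]
  [ 0  1   0   0   -2 ]
  [ 0  0   2  -1    0 ]
  [ 0  0  -5   3   -1 ]
ρ3 -> 1/2·ρ3
  [ 1  6   6    -3  -16 ]
  [ 0  1   0     0   -2 ]
  [ 0  0   1  -1/2    0 ]
  [ 0  0  -5     3   -1 ]
ρ4 -> ρ4 + 5·ρ3
  [ 1  6  6    -3  -16 ]
  [ 0  1  0     0   -2 ]
  [ 0  0  1  -1/2    0 ]
  [ 0  0  0   1/2   -1 ]
ρ4 -> 2·ρ4
  [ 1  6  6    -3  -16 ]
  [ 0  1  0     0   -2 ]
  [ 0  0  1  -1/2    0 ]
  [ 0  0  0     1   -2 ]
ρ3 -> ρ3 + 1/2·ρ4
  [ 1  6  6  -3  -16 ]
  [ 0  1  0   0   -2 ]
  [ 0  0  1   0   -1 ]
  [ 0  0  0   1   -2 ]
ρ1 -> ρ1 + 3·ρ4
  [ 1  6  6  0  -22 ]
  [ 0  1  0  0   -2 ]
  [ 0  0  1  0   -1 ]
  [ 0  0  0  1   -2 ]
ρ1 -> ρ1 − 6·ρ3
  [ 1  6  0  0  -16 ]
  [ 0  1  0  0   -2 ]
  [ 0  0  1  0   -1 ]
  [ 0  0  0  1   -2 ]
ρ1 -> ρ1 − 6·ρ2
  [ 1  0  0  0  -4 ]
  [ 0  1  0  0  -2 ]
  [ 0  0  1  0  -1 ]
  [ 0  0  0  1  -2 ]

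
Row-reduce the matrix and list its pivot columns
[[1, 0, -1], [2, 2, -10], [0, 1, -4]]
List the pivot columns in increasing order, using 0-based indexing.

0, 1

Subtract 2 times R1 from R2.
  [ 1  0  -1 ]
  [ 0  2  -8 ]
  [ 0  1  -4 ]
Multiply R2 by 1/2.
  [ 1  0  -1 ]
  [ 0  1  -4 ]
  [ 0  1  -4 ]
Subtract R2 from R3.
  [ 1  0  -1 ]
  [ 0  1  -4 ]
  [ 0  0   0 ]
Pivot columns are the columns containing a leading 1.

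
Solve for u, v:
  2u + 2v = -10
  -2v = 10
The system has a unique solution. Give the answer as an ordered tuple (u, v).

Form the augmented matrix and row-reduce:
  [ 2   2  |  -10 ]
  [ 0  -2  |   10 ]
Multiply ρ1 by 1/2.
  [ 1   1  |  -5 ]
  [ 0  -2  |  10 ]
Multiply ρ2 by -1/2.
  [ 1  1  |  -5 ]
  [ 0  1  |  -5 ]
Subtract ρ2 from ρ1.
  [ 1  0  |   0 ]
  [ 0  1  |  -5 ]
Reading off the last column: u = 0, v = -5.

(0, -5)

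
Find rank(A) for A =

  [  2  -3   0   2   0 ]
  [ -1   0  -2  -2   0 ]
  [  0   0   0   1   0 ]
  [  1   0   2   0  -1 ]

R1 -> 1/2·R1
  [  1  -3/2   0   1   0 ]
  [ -1     0  -2  -2   0 ]
  [  0     0   0   1   0 ]
  [  1     0   2   0  -1 ]
R2 -> R2 + R1
  [ 1  -3/2   0   1   0 ]
  [ 0  -3/2  -2  -1   0 ]
  [ 0     0   0   1   0 ]
  [ 1     0   2   0  -1 ]
R4 -> R4 − R1
  [ 1  -3/2   0   1   0 ]
  [ 0  -3/2  -2  -1   0 ]
  [ 0     0   0   1   0 ]
  [ 0   3/2   2  -1  -1 ]
R2 -> -2/3·R2
  [ 1  -3/2    0    1   0 ]
  [ 0     1  4/3  2/3   0 ]
  [ 0     0    0    1   0 ]
  [ 0   3/2    2   -1  -1 ]
R4 -> R4 − 3/2·R2
  [ 1  -3/2    0    1   0 ]
  [ 0     1  4/3  2/3   0 ]
  [ 0     0    0    1   0 ]
  [ 0     0    0   -2  -1 ]
R4 -> R4 + 2·R3
  [ 1  -3/2    0    1   0 ]
  [ 0     1  4/3  2/3   0 ]
  [ 0     0    0    1   0 ]
  [ 0     0    0    0  -1 ]
R4 -> -1·R4
  [ 1  -3/2    0    1  0 ]
  [ 0     1  4/3  2/3  0 ]
  [ 0     0    0    1  0 ]
  [ 0     0    0    0  1 ]
R2 -> R2 − 2/3·R3
  [ 1  -3/2    0  1  0 ]
  [ 0     1  4/3  0  0 ]
  [ 0     0    0  1  0 ]
  [ 0     0    0  0  1 ]
R1 -> R1 − R3
  [ 1  -3/2    0  0  0 ]
  [ 0     1  4/3  0  0 ]
  [ 0     0    0  1  0 ]
  [ 0     0    0  0  1 ]
R1 -> R1 + 3/2·R2
  [ 1  0    2  0  0 ]
  [ 0  1  4/3  0  0 ]
  [ 0  0    0  1  0 ]
  [ 0  0    0  0  1 ]
The reduced form has 4 nonzero rows.

rank = 4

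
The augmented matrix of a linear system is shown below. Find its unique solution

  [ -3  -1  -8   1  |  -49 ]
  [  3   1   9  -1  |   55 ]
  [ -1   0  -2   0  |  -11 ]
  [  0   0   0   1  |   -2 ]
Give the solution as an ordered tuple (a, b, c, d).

(-1, 2, 6, -2)

ρ1 ← -1/3·ρ1
  [  1  1/3  8/3  -1/3  |  49/3 ]
  [  3    1    9    -1  |    55 ]
  [ -1    0   -2     0  |   -11 ]
  [  0    0    0     1  |    -2 ]
ρ2 ← ρ2 − 3·ρ1
  [  1  1/3  8/3  -1/3  |  49/3 ]
  [  0    0    1     0  |     6 ]
  [ -1    0   -2     0  |   -11 ]
  [  0    0    0     1  |    -2 ]
ρ3 ← ρ3 + ρ1
  [ 1  1/3  8/3  -1/3  |  49/3 ]
  [ 0    0    1     0  |     6 ]
  [ 0  1/3  2/3  -1/3  |  16/3 ]
  [ 0    0    0     1  |    -2 ]
ρ2 ↔ ρ3
  [ 1  1/3  8/3  -1/3  |  49/3 ]
  [ 0  1/3  2/3  -1/3  |  16/3 ]
  [ 0    0    1     0  |     6 ]
  [ 0    0    0     1  |    -2 ]
ρ2 ← 3·ρ2
  [ 1  1/3  8/3  -1/3  |  49/3 ]
  [ 0    1    2    -1  |    16 ]
  [ 0    0    1     0  |     6 ]
  [ 0    0    0     1  |    -2 ]
ρ2 ← ρ2 + ρ4
  [ 1  1/3  8/3  -1/3  |  49/3 ]
  [ 0    1    2     0  |    14 ]
  [ 0    0    1     0  |     6 ]
  [ 0    0    0     1  |    -2 ]
ρ1 ← ρ1 + 1/3·ρ4
  [ 1  1/3  8/3  0  |  47/3 ]
  [ 0    1    2  0  |    14 ]
  [ 0    0    1  0  |     6 ]
  [ 0    0    0  1  |    -2 ]
ρ2 ← ρ2 − 2·ρ3
  [ 1  1/3  8/3  0  |  47/3 ]
  [ 0    1    0  0  |     2 ]
  [ 0    0    1  0  |     6 ]
  [ 0    0    0  1  |    -2 ]
ρ1 ← ρ1 − 8/3·ρ3
  [ 1  1/3  0  0  |  -1/3 ]
  [ 0    1  0  0  |     2 ]
  [ 0    0  1  0  |     6 ]
  [ 0    0  0  1  |    -2 ]
ρ1 ← ρ1 − 1/3·ρ2
  [ 1  0  0  0  |  -1 ]
  [ 0  1  0  0  |   2 ]
  [ 0  0  1  0  |   6 ]
  [ 0  0  0  1  |  -2 ]
Reading off the last column: a = -1, b = 2, c = 6, d = -2.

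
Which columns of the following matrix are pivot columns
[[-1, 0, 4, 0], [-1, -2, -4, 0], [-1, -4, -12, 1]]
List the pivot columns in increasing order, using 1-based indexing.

1, 2, 4

ρ1 := -1·ρ1
  [  1   0   -4  0 ]
  [ -1  -2   -4  0 ]
  [ -1  -4  -12  1 ]
ρ2 := ρ2 + ρ1
  [  1   0   -4  0 ]
  [  0  -2   -8  0 ]
  [ -1  -4  -12  1 ]
ρ3 := ρ3 + ρ1
  [ 1   0   -4  0 ]
  [ 0  -2   -8  0 ]
  [ 0  -4  -16  1 ]
ρ2 := -1/2·ρ2
  [ 1   0   -4  0 ]
  [ 0   1    4  0 ]
  [ 0  -4  -16  1 ]
ρ3 := ρ3 + 4·ρ2
  [ 1  0  -4  0 ]
  [ 0  1   4  0 ]
  [ 0  0   0  1 ]
Pivot columns are the columns containing a leading 1.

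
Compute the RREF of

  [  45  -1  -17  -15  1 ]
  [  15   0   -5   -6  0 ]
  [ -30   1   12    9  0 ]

[[1, 0, -1/3, -2/5, 0], [0, 1, 2, -3, 0], [0, 0, 0, 0, 1]]

ρ1 → 1/45·ρ1
  [   1  -1/45  -17/45  -1/3  1/45 ]
  [  15      0      -5    -6     0 ]
  [ -30      1      12     9     0 ]
ρ2 → ρ2 − 15·ρ1
  [   1  -1/45  -17/45  -1/3  1/45 ]
  [   0    1/3     2/3    -1  -1/3 ]
  [ -30      1      12     9     0 ]
ρ3 → ρ3 + 30·ρ1
  [ 1  -1/45  -17/45  -1/3  1/45 ]
  [ 0    1/3     2/3    -1  -1/3 ]
  [ 0    1/3     2/3    -1   2/3 ]
ρ2 → 3·ρ2
  [ 1  -1/45  -17/45  -1/3  1/45 ]
  [ 0      1       2    -3    -1 ]
  [ 0    1/3     2/3    -1   2/3 ]
ρ3 → ρ3 − 1/3·ρ2
  [ 1  -1/45  -17/45  -1/3  1/45 ]
  [ 0      1       2    -3    -1 ]
  [ 0      0       0     0     1 ]
ρ2 → ρ2 + ρ3
  [ 1  -1/45  -17/45  -1/3  1/45 ]
  [ 0      1       2    -3     0 ]
  [ 0      0       0     0     1 ]
ρ1 → ρ1 − 1/45·ρ3
  [ 1  -1/45  -17/45  -1/3  0 ]
  [ 0      1       2    -3  0 ]
  [ 0      0       0     0  1 ]
ρ1 → ρ1 + 1/45·ρ2
  [ 1  0  -1/3  -2/5  0 ]
  [ 0  1     2    -3  0 ]
  [ 0  0     0     0  1 ]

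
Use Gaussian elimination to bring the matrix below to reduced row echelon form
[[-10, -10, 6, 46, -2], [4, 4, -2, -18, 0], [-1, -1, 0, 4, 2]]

R1 -> -1/10·R1
  [  1   1  -3/5  -23/5  1/5 ]
  [  4   4    -2    -18    0 ]
  [ -1  -1     0      4    2 ]
R2 -> R2 − 4·R1
  [  1   1  -3/5  -23/5   1/5 ]
  [  0   0   2/5    2/5  -4/5 ]
  [ -1  -1     0      4     2 ]
R3 -> R3 + R1
  [ 1  1  -3/5  -23/5   1/5 ]
  [ 0  0   2/5    2/5  -4/5 ]
  [ 0  0  -3/5   -3/5  11/5 ]
R2 -> 5/2·R2
  [ 1  1  -3/5  -23/5   1/5 ]
  [ 0  0     1      1    -2 ]
  [ 0  0  -3/5   -3/5  11/5 ]
R3 -> R3 + 3/5·R2
  [ 1  1  -3/5  -23/5  1/5 ]
  [ 0  0     1      1   -2 ]
  [ 0  0     0      0    1 ]
R2 -> R2 + 2·R3
  [ 1  1  -3/5  -23/5  1/5 ]
  [ 0  0     1      1    0 ]
  [ 0  0     0      0    1 ]
R1 -> R1 − 1/5·R3
  [ 1  1  -3/5  -23/5  0 ]
  [ 0  0     1      1  0 ]
  [ 0  0     0      0  1 ]
R1 -> R1 + 3/5·R2
  [ 1  1  0  -4  0 ]
  [ 0  0  1   1  0 ]
  [ 0  0  0   0  1 ]

[[1, 1, 0, -4, 0], [0, 0, 1, 1, 0], [0, 0, 0, 0, 1]]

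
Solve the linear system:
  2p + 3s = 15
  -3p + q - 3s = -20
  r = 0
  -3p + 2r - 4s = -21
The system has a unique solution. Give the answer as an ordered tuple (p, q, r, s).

(3, -2, 0, 3)

Form the augmented matrix and row-reduce:
  [  2  0  0   3  |   15 ]
  [ -3  1  0  -3  |  -20 ]
  [  0  0  1   0  |    0 ]
  [ -3  0  2  -4  |  -21 ]
Multiply R1 by 1/2.
Add 3 times R1 to R2.
Add 3 times R1 to R4.
Subtract 2 times R3 from R4.
Multiply R4 by 2.
Subtract 3/2 times R4 from R2.
Subtract 3/2 times R4 from R1.
Reading off the last column: p = 3, q = -2, r = 0, s = 3.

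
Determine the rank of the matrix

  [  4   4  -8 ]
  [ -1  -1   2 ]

rank = 1

Multiply R1 by 1/4.
  [  1   1  -2 ]
  [ -1  -1   2 ]
Add R1 to R2.
  [ 1  1  -2 ]
  [ 0  0   0 ]
The reduced form has 1 nonzero row.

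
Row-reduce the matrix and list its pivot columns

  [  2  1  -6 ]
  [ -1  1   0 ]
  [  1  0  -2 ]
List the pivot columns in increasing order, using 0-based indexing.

R1 ← 1/2·R1
  [  1  1/2  -3 ]
  [ -1    1   0 ]
  [  1    0  -2 ]
R2 ← R2 + R1
  [ 1  1/2  -3 ]
  [ 0  3/2  -3 ]
  [ 1    0  -2 ]
R3 ← R3 − R1
  [ 1   1/2  -3 ]
  [ 0   3/2  -3 ]
  [ 0  -1/2   1 ]
R2 ← 2/3·R2
  [ 1   1/2  -3 ]
  [ 0     1  -2 ]
  [ 0  -1/2   1 ]
R3 ← R3 + 1/2·R2
  [ 1  1/2  -3 ]
  [ 0    1  -2 ]
  [ 0    0   0 ]
R1 ← R1 − 1/2·R2
  [ 1  0  -2 ]
  [ 0  1  -2 ]
  [ 0  0   0 ]
Pivot columns are the columns containing a leading 1.

0, 1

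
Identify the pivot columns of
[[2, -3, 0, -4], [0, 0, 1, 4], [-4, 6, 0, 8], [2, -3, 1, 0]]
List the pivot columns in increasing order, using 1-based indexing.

1, 3

R1 ← 1/2·R1
  [  1  -3/2  0  -2 ]
  [  0     0  1   4 ]
  [ -4     6  0   8 ]
  [  2    -3  1   0 ]
R3 ← R3 + 4·R1
  [ 1  -3/2  0  -2 ]
  [ 0     0  1   4 ]
  [ 0     0  0   0 ]
  [ 2    -3  1   0 ]
R4 ← R4 − 2·R1
  [ 1  -3/2  0  -2 ]
  [ 0     0  1   4 ]
  [ 0     0  0   0 ]
  [ 0     0  1   4 ]
R4 ← R4 − R2
  [ 1  -3/2  0  -2 ]
  [ 0     0  1   4 ]
  [ 0     0  0   0 ]
  [ 0     0  0   0 ]
Pivot columns are the columns containing a leading 1.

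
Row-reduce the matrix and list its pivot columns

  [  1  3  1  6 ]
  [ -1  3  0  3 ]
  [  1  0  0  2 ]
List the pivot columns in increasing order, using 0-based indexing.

0, 1, 2

ρ2 ← ρ2 + ρ1
  [ 1  3  1  6 ]
  [ 0  6  1  9 ]
  [ 1  0  0  2 ]
ρ3 ← ρ3 − ρ1
  [ 1   3   1   6 ]
  [ 0   6   1   9 ]
  [ 0  -3  -1  -4 ]
ρ2 ← 1/6·ρ2
  [ 1   3    1    6 ]
  [ 0   1  1/6  3/2 ]
  [ 0  -3   -1   -4 ]
ρ3 ← ρ3 + 3·ρ2
  [ 1  3     1    6 ]
  [ 0  1   1/6  3/2 ]
  [ 0  0  -1/2  1/2 ]
ρ3 ← -2·ρ3
  [ 1  3    1    6 ]
  [ 0  1  1/6  3/2 ]
  [ 0  0    1   -1 ]
ρ2 ← ρ2 − 1/6·ρ3
  [ 1  3  1    6 ]
  [ 0  1  0  5/3 ]
  [ 0  0  1   -1 ]
ρ1 ← ρ1 − ρ3
  [ 1  3  0    7 ]
  [ 0  1  0  5/3 ]
  [ 0  0  1   -1 ]
ρ1 ← ρ1 − 3·ρ2
  [ 1  0  0    2 ]
  [ 0  1  0  5/3 ]
  [ 0  0  1   -1 ]
Pivot columns are the columns containing a leading 1.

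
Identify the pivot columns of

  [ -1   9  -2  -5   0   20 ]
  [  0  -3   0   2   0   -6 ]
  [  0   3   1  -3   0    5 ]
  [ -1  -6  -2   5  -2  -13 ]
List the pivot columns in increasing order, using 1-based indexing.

1, 2, 3, 5

r1 → -1·r1
  [  1  -9   2   5   0  -20 ]
  [  0  -3   0   2   0   -6 ]
  [  0   3   1  -3   0    5 ]
  [ -1  -6  -2   5  -2  -13 ]
r4 → r4 + r1
  [ 1   -9  2   5   0  -20 ]
  [ 0   -3  0   2   0   -6 ]
  [ 0    3  1  -3   0    5 ]
  [ 0  -15  0  10  -2  -33 ]
r2 → -1/3·r2
  [ 1   -9  2     5   0  -20 ]
  [ 0    1  0  -2/3   0    2 ]
  [ 0    3  1    -3   0    5 ]
  [ 0  -15  0    10  -2  -33 ]
r3 → r3 − 3·r2
  [ 1   -9  2     5   0  -20 ]
  [ 0    1  0  -2/3   0    2 ]
  [ 0    0  1    -1   0   -1 ]
  [ 0  -15  0    10  -2  -33 ]
r4 → r4 + 15·r2
  [ 1  -9  2     5   0  -20 ]
  [ 0   1  0  -2/3   0    2 ]
  [ 0   0  1    -1   0   -1 ]
  [ 0   0  0     0  -2   -3 ]
r4 → -1/2·r4
  [ 1  -9  2     5  0  -20 ]
  [ 0   1  0  -2/3  0    2 ]
  [ 0   0  1    -1  0   -1 ]
  [ 0   0  0     0  1  3/2 ]
r1 → r1 − 2·r3
  [ 1  -9  0     7  0  -18 ]
  [ 0   1  0  -2/3  0    2 ]
  [ 0   0  1    -1  0   -1 ]
  [ 0   0  0     0  1  3/2 ]
r1 → r1 + 9·r2
  [ 1  0  0     1  0    0 ]
  [ 0  1  0  -2/3  0    2 ]
  [ 0  0  1    -1  0   -1 ]
  [ 0  0  0     0  1  3/2 ]
Pivot columns are the columns containing a leading 1.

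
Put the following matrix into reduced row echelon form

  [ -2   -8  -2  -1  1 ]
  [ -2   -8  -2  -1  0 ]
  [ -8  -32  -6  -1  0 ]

[[1, 4, 0, -1, 0], [0, 0, 1, 3/2, 0], [0, 0, 0, 0, 1]]

Multiply r1 by -1/2.
  [  1    4   1  1/2  -1/2 ]
  [ -2   -8  -2   -1     0 ]
  [ -8  -32  -6   -1     0 ]
Add 2 times r1 to r2.
  [  1    4   1  1/2  -1/2 ]
  [  0    0   0    0    -1 ]
  [ -8  -32  -6   -1     0 ]
Add 8 times r1 to r3.
  [ 1  4  1  1/2  -1/2 ]
  [ 0  0  0    0    -1 ]
  [ 0  0  2    3    -4 ]
Swap r2 and r3.
  [ 1  4  1  1/2  -1/2 ]
  [ 0  0  2    3    -4 ]
  [ 0  0  0    0    -1 ]
Multiply r2 by 1/2.
  [ 1  4  1  1/2  -1/2 ]
  [ 0  0  1  3/2    -2 ]
  [ 0  0  0    0    -1 ]
Multiply r3 by -1.
  [ 1  4  1  1/2  -1/2 ]
  [ 0  0  1  3/2    -2 ]
  [ 0  0  0    0     1 ]
Add 2 times r3 to r2.
  [ 1  4  1  1/2  -1/2 ]
  [ 0  0  1  3/2     0 ]
  [ 0  0  0    0     1 ]
Add 1/2 times r3 to r1.
  [ 1  4  1  1/2  0 ]
  [ 0  0  1  3/2  0 ]
  [ 0  0  0    0  1 ]
Subtract r2 from r1.
  [ 1  4  0   -1  0 ]
  [ 0  0  1  3/2  0 ]
  [ 0  0  0    0  1 ]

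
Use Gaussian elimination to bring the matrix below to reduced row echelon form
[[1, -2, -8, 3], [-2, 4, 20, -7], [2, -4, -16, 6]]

[[1, -2, 0, 1], [0, 0, 1, -1/4], [0, 0, 0, 0]]

ρ2 -> ρ2 + 2·ρ1
  [ 1  -2   -8   3 ]
  [ 0   0    4  -1 ]
  [ 2  -4  -16   6 ]
ρ3 -> ρ3 − 2·ρ1
  [ 1  -2  -8   3 ]
  [ 0   0   4  -1 ]
  [ 0   0   0   0 ]
ρ2 -> 1/4·ρ2
  [ 1  -2  -8     3 ]
  [ 0   0   1  -1/4 ]
  [ 0   0   0     0 ]
ρ1 -> ρ1 + 8·ρ2
  [ 1  -2  0     1 ]
  [ 0   0  1  -1/4 ]
  [ 0   0  0     0 ]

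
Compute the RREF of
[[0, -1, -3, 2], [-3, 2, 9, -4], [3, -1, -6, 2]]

Swap R1 and R2.
  [ -3   2   9  -4 ]
  [  0  -1  -3   2 ]
  [  3  -1  -6   2 ]
Multiply R1 by -1/3.
  [ 1  -2/3  -3  4/3 ]
  [ 0    -1  -3    2 ]
  [ 3    -1  -6    2 ]
Subtract 3 times R1 from R3.
  [ 1  -2/3  -3  4/3 ]
  [ 0    -1  -3    2 ]
  [ 0     1   3   -2 ]
Multiply R2 by -1.
  [ 1  -2/3  -3  4/3 ]
  [ 0     1   3   -2 ]
  [ 0     1   3   -2 ]
Subtract R2 from R3.
  [ 1  -2/3  -3  4/3 ]
  [ 0     1   3   -2 ]
  [ 0     0   0    0 ]
Add 2/3 times R2 to R1.
  [ 1  0  -1   0 ]
  [ 0  1   3  -2 ]
  [ 0  0   0   0 ]

[[1, 0, -1, 0], [0, 1, 3, -2], [0, 0, 0, 0]]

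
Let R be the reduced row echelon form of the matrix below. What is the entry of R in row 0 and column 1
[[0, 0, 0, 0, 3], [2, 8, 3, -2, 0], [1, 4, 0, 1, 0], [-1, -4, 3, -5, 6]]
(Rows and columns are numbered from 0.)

ρ1 <=> ρ2
ρ1 ← 1/2·ρ1
ρ3 ← ρ3 − ρ1
ρ4 ← ρ4 + ρ1
ρ2 <=> ρ3
ρ2 ← -2/3·ρ2
ρ4 ← ρ4 − 9/2·ρ2
ρ3 ← 1/3·ρ3
ρ4 ← ρ4 − 6·ρ3
ρ1 ← ρ1 − 3/2·ρ2

4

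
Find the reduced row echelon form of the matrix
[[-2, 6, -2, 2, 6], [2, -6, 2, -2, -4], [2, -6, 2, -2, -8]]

ρ1 ← -1/2·ρ1
  [ 1  -3  1  -1  -3 ]
  [ 2  -6  2  -2  -4 ]
  [ 2  -6  2  -2  -8 ]
ρ2 ← ρ2 − 2·ρ1
  [ 1  -3  1  -1  -3 ]
  [ 0   0  0   0   2 ]
  [ 2  -6  2  -2  -8 ]
ρ3 ← ρ3 − 2·ρ1
  [ 1  -3  1  -1  -3 ]
  [ 0   0  0   0   2 ]
  [ 0   0  0   0  -2 ]
ρ2 ← 1/2·ρ2
  [ 1  -3  1  -1  -3 ]
  [ 0   0  0   0   1 ]
  [ 0   0  0   0  -2 ]
ρ3 ← ρ3 + 2·ρ2
  [ 1  -3  1  -1  -3 ]
  [ 0   0  0   0   1 ]
  [ 0   0  0   0   0 ]
ρ1 ← ρ1 + 3·ρ2
  [ 1  -3  1  -1  0 ]
  [ 0   0  0   0  1 ]
  [ 0   0  0   0  0 ]

[[1, -3, 1, -1, 0], [0, 0, 0, 0, 1], [0, 0, 0, 0, 0]]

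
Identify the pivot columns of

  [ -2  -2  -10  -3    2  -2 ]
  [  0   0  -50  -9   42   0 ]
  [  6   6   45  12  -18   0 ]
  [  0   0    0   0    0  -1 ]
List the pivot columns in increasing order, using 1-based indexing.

R1 := -1/2·R1
  [ 1  1    5  3/2   -1   1 ]
  [ 0  0  -50   -9   42   0 ]
  [ 6  6   45   12  -18   0 ]
  [ 0  0    0    0    0  -1 ]
R3 := R3 − 6·R1
  [ 1  1    5  3/2   -1   1 ]
  [ 0  0  -50   -9   42   0 ]
  [ 0  0   15    3  -12  -6 ]
  [ 0  0    0    0    0  -1 ]
R2 := -1/50·R2
  [ 1  1   5   3/2      -1   1 ]
  [ 0  0   1  9/50  -21/25   0 ]
  [ 0  0  15     3     -12  -6 ]
  [ 0  0   0     0       0  -1 ]
R3 := R3 − 15·R2
  [ 1  1  5   3/2      -1   1 ]
  [ 0  0  1  9/50  -21/25   0 ]
  [ 0  0  0  3/10     3/5  -6 ]
  [ 0  0  0     0       0  -1 ]
R3 := 10/3·R3
  [ 1  1  5   3/2      -1    1 ]
  [ 0  0  1  9/50  -21/25    0 ]
  [ 0  0  0     1       2  -20 ]
  [ 0  0  0     0       0   -1 ]
R4 := -1·R4
  [ 1  1  5   3/2      -1    1 ]
  [ 0  0  1  9/50  -21/25    0 ]
  [ 0  0  0     1       2  -20 ]
  [ 0  0  0     0       0    1 ]
R3 := R3 + 20·R4
  [ 1  1  5   3/2      -1  1 ]
  [ 0  0  1  9/50  -21/25  0 ]
  [ 0  0  0     1       2  0 ]
  [ 0  0  0     0       0  1 ]
R1 := R1 − R4
  [ 1  1  5   3/2      -1  0 ]
  [ 0  0  1  9/50  -21/25  0 ]
  [ 0  0  0     1       2  0 ]
  [ 0  0  0     0       0  1 ]
R2 := R2 − 9/50·R3
  [ 1  1  5  3/2    -1  0 ]
  [ 0  0  1    0  -6/5  0 ]
  [ 0  0  0    1     2  0 ]
  [ 0  0  0    0     0  1 ]
R1 := R1 − 3/2·R3
  [ 1  1  5  0    -4  0 ]
  [ 0  0  1  0  -6/5  0 ]
  [ 0  0  0  1     2  0 ]
  [ 0  0  0  0     0  1 ]
R1 := R1 − 5·R2
  [ 1  1  0  0     2  0 ]
  [ 0  0  1  0  -6/5  0 ]
  [ 0  0  0  1     2  0 ]
  [ 0  0  0  0     0  1 ]
Pivot columns are the columns containing a leading 1.

1, 3, 4, 6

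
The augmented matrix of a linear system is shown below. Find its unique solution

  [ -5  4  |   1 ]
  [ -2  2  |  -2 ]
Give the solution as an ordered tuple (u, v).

(-5, -6)

R1 ← -1/5·R1
  [  1  -4/5  |  -1/5 ]
  [ -2     2  |    -2 ]
R2 ← R2 + 2·R1
  [ 1  -4/5  |   -1/5 ]
  [ 0   2/5  |  -12/5 ]
R2 ← 5/2·R2
  [ 1  -4/5  |  -1/5 ]
  [ 0     1  |    -6 ]
R1 ← R1 + 4/5·R2
  [ 1  0  |  -5 ]
  [ 0  1  |  -6 ]
Reading off the last column: u = -5, v = -6.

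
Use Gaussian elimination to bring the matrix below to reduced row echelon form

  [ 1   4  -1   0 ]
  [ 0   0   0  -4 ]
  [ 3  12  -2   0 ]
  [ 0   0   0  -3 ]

[[1, 4, 0, 0], [0, 0, 1, 0], [0, 0, 0, 1], [0, 0, 0, 0]]

Subtract 3 times ρ1 from ρ3.
  [ 1  4  -1   0 ]
  [ 0  0   0  -4 ]
  [ 0  0   1   0 ]
  [ 0  0   0  -3 ]
Swap ρ2 and ρ3.
  [ 1  4  -1   0 ]
  [ 0  0   1   0 ]
  [ 0  0   0  -4 ]
  [ 0  0   0  -3 ]
Multiply ρ3 by -1/4.
  [ 1  4  -1   0 ]
  [ 0  0   1   0 ]
  [ 0  0   0   1 ]
  [ 0  0   0  -3 ]
Add 3 times ρ3 to ρ4.
  [ 1  4  -1  0 ]
  [ 0  0   1  0 ]
  [ 0  0   0  1 ]
  [ 0  0   0  0 ]
Add ρ2 to ρ1.
  [ 1  4  0  0 ]
  [ 0  0  1  0 ]
  [ 0  0  0  1 ]
  [ 0  0  0  0 ]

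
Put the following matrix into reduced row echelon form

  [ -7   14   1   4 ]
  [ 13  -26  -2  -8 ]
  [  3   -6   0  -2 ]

[[1, -2, 0, 0], [0, 0, 1, 0], [0, 0, 0, 1]]

Multiply R1 by -1/7.
  [  1   -2  -1/7  -4/7 ]
  [ 13  -26    -2    -8 ]
  [  3   -6     0    -2 ]
Subtract 13 times R1 from R2.
  [ 1  -2  -1/7  -4/7 ]
  [ 0   0  -1/7  -4/7 ]
  [ 3  -6     0    -2 ]
Subtract 3 times R1 from R3.
  [ 1  -2  -1/7  -4/7 ]
  [ 0   0  -1/7  -4/7 ]
  [ 0   0   3/7  -2/7 ]
Multiply R2 by -7.
  [ 1  -2  -1/7  -4/7 ]
  [ 0   0     1     4 ]
  [ 0   0   3/7  -2/7 ]
Subtract 3/7 times R2 from R3.
  [ 1  -2  -1/7  -4/7 ]
  [ 0   0     1     4 ]
  [ 0   0     0    -2 ]
Multiply R3 by -1/2.
  [ 1  -2  -1/7  -4/7 ]
  [ 0   0     1     4 ]
  [ 0   0     0     1 ]
Subtract 4 times R3 from R2.
  [ 1  -2  -1/7  -4/7 ]
  [ 0   0     1     0 ]
  [ 0   0     0     1 ]
Add 4/7 times R3 to R1.
  [ 1  -2  -1/7  0 ]
  [ 0   0     1  0 ]
  [ 0   0     0  1 ]
Add 1/7 times R2 to R1.
  [ 1  -2  0  0 ]
  [ 0   0  1  0 ]
  [ 0   0  0  1 ]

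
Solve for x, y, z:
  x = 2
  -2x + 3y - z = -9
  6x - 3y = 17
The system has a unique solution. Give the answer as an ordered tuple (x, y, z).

Form the augmented matrix and row-reduce:
  [  1   0   0  |   2 ]
  [ -2   3  -1  |  -9 ]
  [  6  -3   0  |  17 ]
Add 2 times r1 to r2.
  [ 1   0   0  |   2 ]
  [ 0   3  -1  |  -5 ]
  [ 6  -3   0  |  17 ]
Subtract 6 times r1 from r3.
  [ 1   0   0  |   2 ]
  [ 0   3  -1  |  -5 ]
  [ 0  -3   0  |   5 ]
Multiply r2 by 1/3.
  [ 1   0     0  |     2 ]
  [ 0   1  -1/3  |  -5/3 ]
  [ 0  -3     0  |     5 ]
Add 3 times r2 to r3.
  [ 1  0     0  |     2 ]
  [ 0  1  -1/3  |  -5/3 ]
  [ 0  0    -1  |     0 ]
Multiply r3 by -1.
  [ 1  0     0  |     2 ]
  [ 0  1  -1/3  |  -5/3 ]
  [ 0  0     1  |     0 ]
Add 1/3 times r3 to r2.
  [ 1  0  0  |     2 ]
  [ 0  1  0  |  -5/3 ]
  [ 0  0  1  |     0 ]
Reading off the last column: x = 2, y = -5/3, z = 0.

(2, -5/3, 0)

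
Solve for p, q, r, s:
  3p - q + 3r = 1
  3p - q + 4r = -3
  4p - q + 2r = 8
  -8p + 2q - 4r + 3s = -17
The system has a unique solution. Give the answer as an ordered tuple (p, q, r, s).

(3, -4, -4, -1/3)

Form the augmented matrix and row-reduce:
  [  3  -1   3  0  |    1 ]
  [  3  -1   4  0  |   -3 ]
  [  4  -1   2  0  |    8 ]
  [ -8   2  -4  3  |  -17 ]
R1 → 1/3·R1
  [  1  -1/3   1  0  |  1/3 ]
  [  3    -1   4  0  |   -3 ]
  [  4    -1   2  0  |    8 ]
  [ -8     2  -4  3  |  -17 ]
R2 → R2 − 3·R1
  [  1  -1/3   1  0  |  1/3 ]
  [  0     0   1  0  |   -4 ]
  [  4    -1   2  0  |    8 ]
  [ -8     2  -4  3  |  -17 ]
R3 → R3 − 4·R1
  [  1  -1/3   1  0  |   1/3 ]
  [  0     0   1  0  |    -4 ]
  [  0   1/3  -2  0  |  20/3 ]
  [ -8     2  -4  3  |   -17 ]
R4 → R4 + 8·R1
  [ 1  -1/3   1  0  |    1/3 ]
  [ 0     0   1  0  |     -4 ]
  [ 0   1/3  -2  0  |   20/3 ]
  [ 0  -2/3   4  3  |  -43/3 ]
R2 <-> R3
  [ 1  -1/3   1  0  |    1/3 ]
  [ 0   1/3  -2  0  |   20/3 ]
  [ 0     0   1  0  |     -4 ]
  [ 0  -2/3   4  3  |  -43/3 ]
R2 → 3·R2
  [ 1  -1/3   1  0  |    1/3 ]
  [ 0     1  -6  0  |     20 ]
  [ 0     0   1  0  |     -4 ]
  [ 0  -2/3   4  3  |  -43/3 ]
R4 → R4 + 2/3·R2
  [ 1  -1/3   1  0  |  1/3 ]
  [ 0     1  -6  0  |   20 ]
  [ 0     0   1  0  |   -4 ]
  [ 0     0   0  3  |   -1 ]
R4 → 1/3·R4
  [ 1  -1/3   1  0  |   1/3 ]
  [ 0     1  -6  0  |    20 ]
  [ 0     0   1  0  |    -4 ]
  [ 0     0   0  1  |  -1/3 ]
R2 → R2 + 6·R3
  [ 1  -1/3  1  0  |   1/3 ]
  [ 0     1  0  0  |    -4 ]
  [ 0     0  1  0  |    -4 ]
  [ 0     0  0  1  |  -1/3 ]
R1 → R1 − R3
  [ 1  -1/3  0  0  |  13/3 ]
  [ 0     1  0  0  |    -4 ]
  [ 0     0  1  0  |    -4 ]
  [ 0     0  0  1  |  -1/3 ]
R1 → R1 + 1/3·R2
  [ 1  0  0  0  |     3 ]
  [ 0  1  0  0  |    -4 ]
  [ 0  0  1  0  |    -4 ]
  [ 0  0  0  1  |  -1/3 ]
Reading off the last column: p = 3, q = -4, r = -4, s = -1/3.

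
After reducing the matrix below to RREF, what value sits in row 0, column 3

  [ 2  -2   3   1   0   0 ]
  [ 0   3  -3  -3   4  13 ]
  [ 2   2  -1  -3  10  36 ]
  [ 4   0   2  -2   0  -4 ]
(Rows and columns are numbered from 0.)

R1 → 1/2·R1
  [ 1  -1  3/2  1/2   0   0 ]
  [ 0   3   -3   -3   4  13 ]
  [ 2   2   -1   -3  10  36 ]
  [ 4   0    2   -2   0  -4 ]
R3 → R3 − 2·R1
  [ 1  -1  3/2  1/2   0   0 ]
  [ 0   3   -3   -3   4  13 ]
  [ 0   4   -4   -4  10  36 ]
  [ 4   0    2   -2   0  -4 ]
R4 → R4 − 4·R1
  [ 1  -1  3/2  1/2   0   0 ]
  [ 0   3   -3   -3   4  13 ]
  [ 0   4   -4   -4  10  36 ]
  [ 0   4   -4   -4   0  -4 ]
R2 → 1/3·R2
  [ 1  -1  3/2  1/2    0     0 ]
  [ 0   1   -1   -1  4/3  13/3 ]
  [ 0   4   -4   -4   10    36 ]
  [ 0   4   -4   -4    0    -4 ]
R3 → R3 − 4·R2
  [ 1  -1  3/2  1/2     0     0 ]
  [ 0   1   -1   -1   4/3  13/3 ]
  [ 0   0    0    0  14/3  56/3 ]
  [ 0   4   -4   -4     0    -4 ]
R4 → R4 − 4·R2
  [ 1  -1  3/2  1/2      0      0 ]
  [ 0   1   -1   -1    4/3   13/3 ]
  [ 0   0    0    0   14/3   56/3 ]
  [ 0   0    0    0  -16/3  -64/3 ]
R3 → 3/14·R3
  [ 1  -1  3/2  1/2      0      0 ]
  [ 0   1   -1   -1    4/3   13/3 ]
  [ 0   0    0    0      1      4 ]
  [ 0   0    0    0  -16/3  -64/3 ]
R4 → R4 + 16/3·R3
  [ 1  -1  3/2  1/2    0     0 ]
  [ 0   1   -1   -1  4/3  13/3 ]
  [ 0   0    0    0    1     4 ]
  [ 0   0    0    0    0     0 ]
R2 → R2 − 4/3·R3
  [ 1  -1  3/2  1/2  0   0 ]
  [ 0   1   -1   -1  0  -1 ]
  [ 0   0    0    0  1   4 ]
  [ 0   0    0    0  0   0 ]
R1 → R1 + R2
  [ 1  0  1/2  -1/2  0  -1 ]
  [ 0  1   -1    -1  0  -1 ]
  [ 0  0    0     0  1   4 ]
  [ 0  0    0     0  0   0 ]

-1/2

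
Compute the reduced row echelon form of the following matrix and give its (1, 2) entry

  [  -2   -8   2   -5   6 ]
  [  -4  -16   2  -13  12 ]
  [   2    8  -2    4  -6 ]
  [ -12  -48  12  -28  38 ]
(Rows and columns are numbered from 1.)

4

R1 -> -1/2·R1
  [   1    4  -1  5/2  -3 ]
  [  -4  -16   2  -13  12 ]
  [   2    8  -2    4  -6 ]
  [ -12  -48  12  -28  38 ]
R2 -> R2 + 4·R1
  [   1    4  -1  5/2  -3 ]
  [   0    0  -2   -3   0 ]
  [   2    8  -2    4  -6 ]
  [ -12  -48  12  -28  38 ]
R3 -> R3 − 2·R1
  [   1    4  -1  5/2  -3 ]
  [   0    0  -2   -3   0 ]
  [   0    0   0   -1   0 ]
  [ -12  -48  12  -28  38 ]
R4 -> R4 + 12·R1
  [ 1  4  -1  5/2  -3 ]
  [ 0  0  -2   -3   0 ]
  [ 0  0   0   -1   0 ]
  [ 0  0   0    2   2 ]
R2 -> -1/2·R2
  [ 1  4  -1  5/2  -3 ]
  [ 0  0   1  3/2   0 ]
  [ 0  0   0   -1   0 ]
  [ 0  0   0    2   2 ]
R3 -> -1·R3
  [ 1  4  -1  5/2  -3 ]
  [ 0  0   1  3/2   0 ]
  [ 0  0   0    1   0 ]
  [ 0  0   0    2   2 ]
R4 -> R4 − 2·R3
  [ 1  4  -1  5/2  -3 ]
  [ 0  0   1  3/2   0 ]
  [ 0  0   0    1   0 ]
  [ 0  0   0    0   2 ]
R4 -> 1/2·R4
  [ 1  4  -1  5/2  -3 ]
  [ 0  0   1  3/2   0 ]
  [ 0  0   0    1   0 ]
  [ 0  0   0    0   1 ]
R1 -> R1 + 3·R4
  [ 1  4  -1  5/2  0 ]
  [ 0  0   1  3/2  0 ]
  [ 0  0   0    1  0 ]
  [ 0  0   0    0  1 ]
R2 -> R2 − 3/2·R3
  [ 1  4  -1  5/2  0 ]
  [ 0  0   1    0  0 ]
  [ 0  0   0    1  0 ]
  [ 0  0   0    0  1 ]
R1 -> R1 − 5/2·R3
  [ 1  4  -1  0  0 ]
  [ 0  0   1  0  0 ]
  [ 0  0   0  1  0 ]
  [ 0  0   0  0  1 ]
R1 -> R1 + R2
  [ 1  4  0  0  0 ]
  [ 0  0  1  0  0 ]
  [ 0  0  0  1  0 ]
  [ 0  0  0  0  1 ]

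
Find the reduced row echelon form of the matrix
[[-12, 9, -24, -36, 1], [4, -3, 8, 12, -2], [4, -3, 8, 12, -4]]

ρ1 := -1/12·ρ1
  [ 1  -3/4  2   3  -1/12 ]
  [ 4    -3  8  12     -2 ]
  [ 4    -3  8  12     -4 ]
ρ2 := ρ2 − 4·ρ1
  [ 1  -3/4  2   3  -1/12 ]
  [ 0     0  0   0   -5/3 ]
  [ 4    -3  8  12     -4 ]
ρ3 := ρ3 − 4·ρ1
  [ 1  -3/4  2  3  -1/12 ]
  [ 0     0  0  0   -5/3 ]
  [ 0     0  0  0  -11/3 ]
ρ2 := -3/5·ρ2
  [ 1  -3/4  2  3  -1/12 ]
  [ 0     0  0  0      1 ]
  [ 0     0  0  0  -11/3 ]
ρ3 := ρ3 + 11/3·ρ2
  [ 1  -3/4  2  3  -1/12 ]
  [ 0     0  0  0      1 ]
  [ 0     0  0  0      0 ]
ρ1 := ρ1 + 1/12·ρ2
  [ 1  -3/4  2  3  0 ]
  [ 0     0  0  0  1 ]
  [ 0     0  0  0  0 ]

[[1, -3/4, 2, 3, 0], [0, 0, 0, 0, 1], [0, 0, 0, 0, 0]]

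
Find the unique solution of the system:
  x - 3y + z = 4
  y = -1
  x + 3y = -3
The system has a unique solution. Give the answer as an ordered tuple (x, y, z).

(0, -1, 1)

Form the augmented matrix and row-reduce:
  [ 1  -3  1  |   4 ]
  [ 0   1  0  |  -1 ]
  [ 1   3  0  |  -3 ]
Subtract r1 from r3.
  [ 1  -3   1  |   4 ]
  [ 0   1   0  |  -1 ]
  [ 0   6  -1  |  -7 ]
Subtract 6 times r2 from r3.
  [ 1  -3   1  |   4 ]
  [ 0   1   0  |  -1 ]
  [ 0   0  -1  |  -1 ]
Multiply r3 by -1.
  [ 1  -3  1  |   4 ]
  [ 0   1  0  |  -1 ]
  [ 0   0  1  |   1 ]
Subtract r3 from r1.
  [ 1  -3  0  |   3 ]
  [ 0   1  0  |  -1 ]
  [ 0   0  1  |   1 ]
Add 3 times r2 to r1.
  [ 1  0  0  |   0 ]
  [ 0  1  0  |  -1 ]
  [ 0  0  1  |   1 ]
Reading off the last column: x = 0, y = -1, z = 1.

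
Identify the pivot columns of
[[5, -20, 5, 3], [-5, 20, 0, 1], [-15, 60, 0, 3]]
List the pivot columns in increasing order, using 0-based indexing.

ρ1 ← 1/5·ρ1
  [   1  -4  1  3/5 ]
  [  -5  20  0    1 ]
  [ -15  60  0    3 ]
ρ2 ← ρ2 + 5·ρ1
  [   1  -4  1  3/5 ]
  [   0   0  5    4 ]
  [ -15  60  0    3 ]
ρ3 ← ρ3 + 15·ρ1
  [ 1  -4   1  3/5 ]
  [ 0   0   5    4 ]
  [ 0   0  15   12 ]
ρ2 ← 1/5·ρ2
  [ 1  -4   1  3/5 ]
  [ 0   0   1  4/5 ]
  [ 0   0  15   12 ]
ρ3 ← ρ3 − 15·ρ2
  [ 1  -4  1  3/5 ]
  [ 0   0  1  4/5 ]
  [ 0   0  0    0 ]
ρ1 ← ρ1 − ρ2
  [ 1  -4  0  -1/5 ]
  [ 0   0  1   4/5 ]
  [ 0   0  0     0 ]
Pivot columns are the columns containing a leading 1.

0, 2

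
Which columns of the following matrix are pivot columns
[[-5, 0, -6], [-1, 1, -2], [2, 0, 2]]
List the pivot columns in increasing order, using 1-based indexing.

R1 -> -1/5·R1
  [  1  0  6/5 ]
  [ -1  1   -2 ]
  [  2  0    2 ]
R2 -> R2 + R1
  [ 1  0   6/5 ]
  [ 0  1  -4/5 ]
  [ 2  0     2 ]
R3 -> R3 − 2·R1
  [ 1  0   6/5 ]
  [ 0  1  -4/5 ]
  [ 0  0  -2/5 ]
R3 -> -5/2·R3
  [ 1  0   6/5 ]
  [ 0  1  -4/5 ]
  [ 0  0     1 ]
R2 -> R2 + 4/5·R3
  [ 1  0  6/5 ]
  [ 0  1    0 ]
  [ 0  0    1 ]
R1 -> R1 − 6/5·R3
  [ 1  0  0 ]
  [ 0  1  0 ]
  [ 0  0  1 ]
Pivot columns are the columns containing a leading 1.

1, 2, 3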